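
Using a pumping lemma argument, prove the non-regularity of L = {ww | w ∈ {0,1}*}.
Assume L is regular with pumping length p. Idea: pumping the leading 0-block breaks the equality of the two halves.
Choose s = 0^p 1 0^p 1 ∈ L (with w = 0^p 1). |s| = 2p+2 ≥ p. By the pumping lemma, s = xyz with |xy| ≤ p, |y| > 0, so y = 0^k with k ≥ 1, in the first 0-block. Then xy²z = 0^(p+k) 1 0^p 1, of length 2p+2+k. If k is odd this length is odd, so it cannot be of the form ww. If k is even, each half has length p+1+k/2 ≤ p+k, so the first half lies entirely inside the leading 0-block and contains no 1, while the second half ends in 1; the halves differ. Either way xy²z ∉ L.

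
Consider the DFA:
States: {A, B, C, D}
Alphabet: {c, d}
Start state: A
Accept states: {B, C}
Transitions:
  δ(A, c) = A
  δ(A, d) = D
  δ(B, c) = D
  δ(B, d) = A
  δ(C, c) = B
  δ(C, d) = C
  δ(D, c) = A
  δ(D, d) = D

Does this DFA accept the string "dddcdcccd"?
Processing string "dddcdcccd":
  A --d--> D
  D --d--> D
  D --d--> D
  D --c--> A
  A --d--> D
  D --c--> A
  A --c--> A
  A --c--> A
  A --d--> D
Final state: D
Accept states: {B, C}
No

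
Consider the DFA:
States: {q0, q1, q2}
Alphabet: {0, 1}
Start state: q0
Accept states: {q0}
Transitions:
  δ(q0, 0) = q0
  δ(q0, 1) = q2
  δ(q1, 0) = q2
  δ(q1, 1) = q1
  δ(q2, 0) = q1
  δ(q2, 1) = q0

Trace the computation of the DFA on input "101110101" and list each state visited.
read '1': q0 → q2
  read '0': q2 → q1
  read '1': q1 → q1
  read '1': q1 → q1
  read '1': q1 → q1
  read '0': q1 → q2
  read '1': q2 → q0
  read '0': q0 → q0
  read '1': q0 → q2
q0 -> q2 -> q1 -> q1 -> q1 -> q1 -> q2 -> q0 -> q0 -> q2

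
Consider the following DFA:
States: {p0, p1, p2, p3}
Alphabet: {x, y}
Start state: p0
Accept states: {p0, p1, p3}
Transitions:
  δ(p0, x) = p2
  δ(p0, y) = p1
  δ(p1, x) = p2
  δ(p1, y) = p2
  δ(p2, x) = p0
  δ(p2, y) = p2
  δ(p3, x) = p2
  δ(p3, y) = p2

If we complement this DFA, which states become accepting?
Complement accept states = All states \ Original accept states
= {p0, p1, p2, p3} \ {p0, p1, p3}
{p2}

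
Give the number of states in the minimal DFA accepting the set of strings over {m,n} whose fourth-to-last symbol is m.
By Myhill–Nerode, count the distinguishable equivalence classes: 2^4 = 16 classes — the DFA must remember the last 4 symbols read; every pair of distinct length-4 suffixes is distinguishable by some continuation.
16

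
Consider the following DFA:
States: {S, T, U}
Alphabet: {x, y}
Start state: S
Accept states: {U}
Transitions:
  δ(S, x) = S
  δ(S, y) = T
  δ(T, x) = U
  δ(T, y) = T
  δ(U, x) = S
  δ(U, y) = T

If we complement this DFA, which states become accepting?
Complement accept states = All states \ Original accept states
= {S, T, U} \ {U}
{S, T}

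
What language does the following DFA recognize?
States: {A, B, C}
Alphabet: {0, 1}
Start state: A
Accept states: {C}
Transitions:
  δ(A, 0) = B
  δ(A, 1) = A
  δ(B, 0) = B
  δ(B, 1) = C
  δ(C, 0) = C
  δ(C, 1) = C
Testing a few strings:
  '111' → reject
  '1001' → accept
  '011' → accept
  '1111' → reject
State roles: A=no 0 seen yet; B=seen a 0, waiting for 1; C=substring 01 seen
All binary strings containing the substring 01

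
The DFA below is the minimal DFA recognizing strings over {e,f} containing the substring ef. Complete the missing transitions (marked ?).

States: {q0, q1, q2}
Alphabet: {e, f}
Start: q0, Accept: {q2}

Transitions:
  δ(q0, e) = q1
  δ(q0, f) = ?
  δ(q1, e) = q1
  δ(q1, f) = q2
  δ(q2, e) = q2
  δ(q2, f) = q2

From the language and accept set, identify what each state tracks — q0: no e seen yet; q1: seen a e, waiting for f; q2: substring ef seen.
Each missing δ(q, a) is the state matching the new tracked value after reading a.
δ(q0, f) = q0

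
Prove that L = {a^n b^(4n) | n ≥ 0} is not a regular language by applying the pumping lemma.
Assume L is regular with pumping length p. Idea: pumping the a-block breaks the 1:4 ratio.
Choose s = a^p b^(4p) (length 5p ≥ p). By the pumping lemma, s = xyz with |xy| ≤ p, |y| > 0, so y = a^k with k ≥ 1. Then xy²z = a^(p+k) b^(4p). For this to be in L we would need 4p = 4(p+k), i.e. 4k = 0, contradicting k ≥ 1. So xy²z ∉ L.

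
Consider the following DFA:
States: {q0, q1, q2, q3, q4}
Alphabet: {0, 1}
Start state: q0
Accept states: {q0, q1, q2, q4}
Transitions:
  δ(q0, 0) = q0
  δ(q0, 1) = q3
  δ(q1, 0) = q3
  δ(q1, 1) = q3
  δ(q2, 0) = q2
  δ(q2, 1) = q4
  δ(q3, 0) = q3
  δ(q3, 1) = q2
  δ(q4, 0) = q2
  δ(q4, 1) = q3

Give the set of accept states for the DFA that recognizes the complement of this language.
Complement accept states = All states \ Original accept states
= {q0, q1, q2, q3, q4} \ {q0, q1, q2, q4}
{q3}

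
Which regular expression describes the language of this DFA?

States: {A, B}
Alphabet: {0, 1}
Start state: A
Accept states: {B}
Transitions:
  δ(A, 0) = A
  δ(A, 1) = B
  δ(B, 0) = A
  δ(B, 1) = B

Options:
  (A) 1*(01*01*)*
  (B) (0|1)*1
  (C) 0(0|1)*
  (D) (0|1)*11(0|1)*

Check each option against the DFA on short strings; one disagreement eliminates an option:
  (A) 1*(01*01*)*: on ε the DFA stays in A and rejects (A ∉ Accept), but the regex matches it → eliminate
  (B) (0|1)*1: agrees with the DFA on every string of length ≤ 6
  (C) 0(0|1)*: on '0' the DFA goes A → A and rejects (A ∉ Accept), but the regex matches it → eliminate
  (D) (0|1)*11(0|1)*: on '1' the DFA goes A → B and accepts (B ∈ Accept), but the regex does not match it → eliminate
Only (B) is consistent with the DFA.
(B) (0|1)*1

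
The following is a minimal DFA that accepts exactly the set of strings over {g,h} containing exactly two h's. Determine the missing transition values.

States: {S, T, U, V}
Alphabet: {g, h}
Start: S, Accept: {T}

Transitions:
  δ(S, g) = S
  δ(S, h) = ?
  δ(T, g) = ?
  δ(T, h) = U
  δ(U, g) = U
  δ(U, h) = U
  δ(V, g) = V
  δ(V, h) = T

From the language and accept set, identify what each state tracks — S: zero h's; T: two h's; U: ≥ three h's (dead); V: one h.
Each missing δ(q, a) is the state matching the new tracked value after reading a.
δ(S, h) = V; δ(T, g) = T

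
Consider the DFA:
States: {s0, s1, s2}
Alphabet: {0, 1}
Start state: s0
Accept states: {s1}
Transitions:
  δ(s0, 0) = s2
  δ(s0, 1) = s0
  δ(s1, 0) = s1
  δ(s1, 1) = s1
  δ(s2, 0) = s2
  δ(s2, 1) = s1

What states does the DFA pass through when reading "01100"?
read '0': s0 → s2
  read '1': s2 → s1
  read '1': s1 → s1
  read '0': s1 → s1
  read '0': s1 → s1
s0 -> s2 -> s1 -> s1 -> s1 -> s1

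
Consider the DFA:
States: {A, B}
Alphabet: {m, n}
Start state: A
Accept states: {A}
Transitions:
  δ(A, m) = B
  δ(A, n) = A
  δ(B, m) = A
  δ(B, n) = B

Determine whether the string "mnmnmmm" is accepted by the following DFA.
Processing string "mnmnmmm":
  A --m--> B
  B --n--> B
  B --m--> A
  A --n--> A
  A --m--> B
  B --m--> A
  A --m--> B
Final state: B
Accept states: {A}
No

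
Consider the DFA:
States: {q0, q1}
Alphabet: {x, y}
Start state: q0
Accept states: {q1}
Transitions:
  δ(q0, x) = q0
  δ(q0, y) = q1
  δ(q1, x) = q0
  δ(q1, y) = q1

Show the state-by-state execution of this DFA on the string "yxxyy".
read 'y': q0 → q1
  read 'x': q1 → q0
  read 'x': q0 → q0
  read 'y': q0 → q1
  read 'y': q1 → q1
q0 -> q1 -> q0 -> q0 -> q1 -> q1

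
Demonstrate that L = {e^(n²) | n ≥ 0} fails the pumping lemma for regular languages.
Assume L is regular with pumping length p. Idea: pumping adds a fixed amount, but gaps between consecutive squares grow.
Choose s = e^(p²) (length p² ≥ p). By the pumping lemma, s = xyz with |xy| ≤ p, |y| > 0, so |y| = k with 1 ≤ k ≤ p. Then |xy²z| = p²+k. Since p² < p²+k ≤ p²+p < (p+1)², the length p²+k lies strictly between consecutive squares, so it is not a perfect square and xy²z ∉ L.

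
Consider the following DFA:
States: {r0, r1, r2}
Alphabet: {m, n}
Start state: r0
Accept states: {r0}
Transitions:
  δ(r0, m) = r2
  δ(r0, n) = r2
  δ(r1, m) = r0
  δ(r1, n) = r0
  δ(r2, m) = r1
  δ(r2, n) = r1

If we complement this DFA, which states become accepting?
Complement accept states = All states \ Original accept states
= {r0, r1, r2} \ {r0}
{r1, r2}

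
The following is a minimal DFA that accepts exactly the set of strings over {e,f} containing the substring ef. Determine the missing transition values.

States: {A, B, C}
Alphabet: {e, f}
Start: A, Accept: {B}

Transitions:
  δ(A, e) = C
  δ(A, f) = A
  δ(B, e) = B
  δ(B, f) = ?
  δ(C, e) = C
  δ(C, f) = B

From the language and accept set, identify what each state tracks — A: no e seen yet; B: substring ef seen; C: seen a e, waiting for f.
Each missing δ(q, a) is the state matching the new tracked value after reading a.
δ(B, f) = B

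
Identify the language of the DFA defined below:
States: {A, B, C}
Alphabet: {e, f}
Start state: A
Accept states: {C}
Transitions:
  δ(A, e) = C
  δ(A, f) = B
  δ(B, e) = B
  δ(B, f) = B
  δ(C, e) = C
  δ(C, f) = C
Testing a few strings:
  'eef' → accept
  'ef' → accept
  'efe' → accept
  'fe' → reject
State roles: A=no input read; B=started with f (dead); C=started with e
All strings over {e,f} starting with e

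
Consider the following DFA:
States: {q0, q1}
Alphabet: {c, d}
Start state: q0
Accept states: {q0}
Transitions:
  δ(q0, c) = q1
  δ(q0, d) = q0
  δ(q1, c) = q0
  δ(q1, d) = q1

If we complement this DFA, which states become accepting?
Complement accept states = All states \ Original accept states
= {q0, q1} \ {q0}
{q1}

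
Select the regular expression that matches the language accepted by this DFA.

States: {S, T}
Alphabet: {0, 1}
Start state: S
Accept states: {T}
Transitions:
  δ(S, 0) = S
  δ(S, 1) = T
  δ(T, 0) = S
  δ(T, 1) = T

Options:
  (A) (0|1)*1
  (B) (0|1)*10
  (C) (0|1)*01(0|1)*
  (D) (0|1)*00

Check each option against the DFA on short strings; one disagreement eliminates an option:
  (A) (0|1)*1: agrees with the DFA on every string of length ≤ 6
  (B) (0|1)*10: on '1' the DFA goes S → T and accepts (T ∈ Accept), but the regex does not match it → eliminate
  (C) (0|1)*01(0|1)*: on '1' the DFA goes S → T and accepts (T ∈ Accept), but the regex does not match it → eliminate
  (D) (0|1)*00: on '1' the DFA goes S → T and accepts (T ∈ Accept), but the regex does not match it → eliminate
Only (A) is consistent with the DFA.
(A) (0|1)*1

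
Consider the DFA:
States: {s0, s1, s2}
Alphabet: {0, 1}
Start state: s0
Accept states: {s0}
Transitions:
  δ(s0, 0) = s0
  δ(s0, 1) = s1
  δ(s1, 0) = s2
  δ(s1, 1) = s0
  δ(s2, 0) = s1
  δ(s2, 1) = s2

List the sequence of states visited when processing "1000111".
read '1': s0 → s1
  read '0': s1 → s2
  read '0': s2 → s1
  read '0': s1 → s2
  read '1': s2 → s2
  read '1': s2 → s2
  read '1': s2 → s2
s0 -> s1 -> s2 -> s1 -> s2 -> s2 -> s2 -> s2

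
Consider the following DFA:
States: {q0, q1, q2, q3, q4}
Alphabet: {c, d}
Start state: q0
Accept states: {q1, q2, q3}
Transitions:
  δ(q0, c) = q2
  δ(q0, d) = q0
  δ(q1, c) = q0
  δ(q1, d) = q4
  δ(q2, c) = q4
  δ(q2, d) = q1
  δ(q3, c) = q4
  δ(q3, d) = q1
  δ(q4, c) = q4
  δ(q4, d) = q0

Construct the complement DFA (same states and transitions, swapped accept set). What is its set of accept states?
Complement accept states = All states \ Original accept states
= {q0, q1, q2, q3, q4} \ {q1, q2, q3}
{q0, q4}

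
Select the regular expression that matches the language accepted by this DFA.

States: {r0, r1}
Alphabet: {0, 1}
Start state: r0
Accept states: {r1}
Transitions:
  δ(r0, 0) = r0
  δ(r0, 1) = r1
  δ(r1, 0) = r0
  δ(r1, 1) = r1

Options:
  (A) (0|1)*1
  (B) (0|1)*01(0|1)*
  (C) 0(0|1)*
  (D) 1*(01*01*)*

Check each option against the DFA on short strings; one disagreement eliminates an option:
  (A) (0|1)*1: agrees with the DFA on every string of length ≤ 6
  (B) (0|1)*01(0|1)*: on '1' the DFA goes r0 → r1 and accepts (r1 ∈ Accept), but the regex does not match it → eliminate
  (C) 0(0|1)*: on '0' the DFA goes r0 → r0 and rejects (r0 ∉ Accept), but the regex matches it → eliminate
  (D) 1*(01*01*)*: on ε the DFA stays in r0 and rejects (r0 ∉ Accept), but the regex matches it → eliminate
Only (A) is consistent with the DFA.
(A) (0|1)*1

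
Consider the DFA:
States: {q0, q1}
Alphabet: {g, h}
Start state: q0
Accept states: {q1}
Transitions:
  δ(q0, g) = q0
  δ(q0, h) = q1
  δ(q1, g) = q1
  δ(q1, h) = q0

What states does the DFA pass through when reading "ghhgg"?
read 'g': q0 → q0
  read 'h': q0 → q1
  read 'h': q1 → q0
  read 'g': q0 → q0
  read 'g': q0 → q0
q0 -> q0 -> q1 -> q0 -> q0 -> q0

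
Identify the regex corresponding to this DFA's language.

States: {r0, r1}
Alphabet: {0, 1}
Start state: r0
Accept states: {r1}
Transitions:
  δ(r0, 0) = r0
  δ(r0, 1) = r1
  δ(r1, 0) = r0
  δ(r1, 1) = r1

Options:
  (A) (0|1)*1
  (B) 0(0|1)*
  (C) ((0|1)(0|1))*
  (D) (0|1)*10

Check each option against the DFA on short strings; one disagreement eliminates an option:
  (A) (0|1)*1: agrees with the DFA on every string of length ≤ 6
  (B) 0(0|1)*: on '0' the DFA goes r0 → r0 and rejects (r0 ∉ Accept), but the regex matches it → eliminate
  (C) ((0|1)(0|1))*: on ε the DFA stays in r0 and rejects (r0 ∉ Accept), but the regex matches it → eliminate
  (D) (0|1)*10: on '1' the DFA goes r0 → r1 and accepts (r1 ∈ Accept), but the regex does not match it → eliminate
Only (A) is consistent with the DFA.
(A) (0|1)*1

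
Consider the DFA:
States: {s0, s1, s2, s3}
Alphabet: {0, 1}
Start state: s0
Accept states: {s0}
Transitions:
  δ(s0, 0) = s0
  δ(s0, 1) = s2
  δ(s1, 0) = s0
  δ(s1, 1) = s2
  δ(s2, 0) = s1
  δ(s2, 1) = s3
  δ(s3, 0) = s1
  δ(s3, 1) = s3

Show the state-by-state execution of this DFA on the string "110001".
read '1': s0 → s2
  read '1': s2 → s3
  read '0': s3 → s1
  read '0': s1 → s0
  read '0': s0 → s0
  read '1': s0 → s2
s0 -> s2 -> s3 -> s1 -> s0 -> s0 -> s2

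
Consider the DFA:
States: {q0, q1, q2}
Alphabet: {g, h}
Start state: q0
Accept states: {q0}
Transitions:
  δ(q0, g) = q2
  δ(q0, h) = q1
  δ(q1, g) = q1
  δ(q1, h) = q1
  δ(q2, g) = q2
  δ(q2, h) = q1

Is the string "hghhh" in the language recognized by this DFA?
Processing string "hghhh":
  q0 --h--> q1
  q1 --g--> q1
  q1 --h--> q1
  q1 --h--> q1
  q1 --h--> q1
Final state: q1
Accept states: {q0}
No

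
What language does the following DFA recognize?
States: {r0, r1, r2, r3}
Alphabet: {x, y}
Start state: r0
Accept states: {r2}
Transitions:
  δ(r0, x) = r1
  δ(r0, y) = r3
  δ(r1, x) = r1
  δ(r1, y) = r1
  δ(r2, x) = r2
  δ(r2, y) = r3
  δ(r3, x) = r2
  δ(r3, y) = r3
Testing a few strings:
  'yyxx' → accept
  'xx' → reject
  'yyx' → accept
  'xyx' → reject
State roles: r0=no input read; r1=started with x (dead); r2=started with y, last symbol x; r3=started with y, last symbol y
All strings over {x,y} that start with y and end with x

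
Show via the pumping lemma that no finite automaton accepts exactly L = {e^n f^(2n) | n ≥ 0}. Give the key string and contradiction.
Assume L is regular with pumping length p. Idea: pumping the e-block breaks the 1:2 ratio.
Choose s = e^p f^(2p) (length 3p ≥ p). By the pumping lemma, s = xyz with |xy| ≤ p, |y| > 0, so y = e^k with k ≥ 1. Then xy²z = e^(p+k) f^(2p). For this to be in L we would need 2p = 2(p+k), i.e. 2k = 0, contradicting k ≥ 1. So xy²z ∉ L.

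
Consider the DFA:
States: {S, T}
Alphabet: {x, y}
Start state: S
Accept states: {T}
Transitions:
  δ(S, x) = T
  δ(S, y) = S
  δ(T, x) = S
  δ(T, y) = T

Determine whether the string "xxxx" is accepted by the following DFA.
Processing string "xxxx":
  S --x--> T
  T --x--> S
  S --x--> T
  T --x--> S
Final state: S
Accept states: {T}
No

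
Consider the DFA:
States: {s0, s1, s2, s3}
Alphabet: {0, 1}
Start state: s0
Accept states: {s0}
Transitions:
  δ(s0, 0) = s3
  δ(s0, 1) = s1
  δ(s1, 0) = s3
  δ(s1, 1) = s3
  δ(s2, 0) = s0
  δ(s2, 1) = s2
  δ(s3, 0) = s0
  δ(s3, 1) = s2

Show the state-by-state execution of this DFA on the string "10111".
read '1': s0 → s1
  read '0': s1 → s3
  read '1': s3 → s2
  read '1': s2 → s2
  read '1': s2 → s2
s0 -> s1 -> s3 -> s2 -> s2 -> s2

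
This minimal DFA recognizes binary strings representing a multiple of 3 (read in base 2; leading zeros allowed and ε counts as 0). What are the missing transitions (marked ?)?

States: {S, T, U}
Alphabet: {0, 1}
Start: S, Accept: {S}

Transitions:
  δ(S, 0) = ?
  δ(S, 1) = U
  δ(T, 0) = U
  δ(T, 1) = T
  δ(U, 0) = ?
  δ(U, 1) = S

From the language and accept set, identify what each state tracks — S: value ≡ 0 (mod 3); T: value ≡ 2 (mod 3); U: value ≡ 1 (mod 3).
Each missing δ(q, a) is the state matching the new tracked value after reading a.
δ(S, 0) = S; δ(U, 0) = T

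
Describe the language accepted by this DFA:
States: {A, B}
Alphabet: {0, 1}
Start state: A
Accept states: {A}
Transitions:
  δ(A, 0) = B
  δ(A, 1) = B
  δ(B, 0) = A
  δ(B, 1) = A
Testing a few strings:
  '011' → reject
  '11' → accept
  '1' → reject
  '000' → reject
State roles: A=even length so far; B=odd length so far
All binary strings of even length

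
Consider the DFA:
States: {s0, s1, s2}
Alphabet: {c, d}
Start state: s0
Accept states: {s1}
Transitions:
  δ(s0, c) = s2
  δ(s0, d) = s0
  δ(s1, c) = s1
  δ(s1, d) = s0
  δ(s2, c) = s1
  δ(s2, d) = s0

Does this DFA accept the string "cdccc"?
Processing string "cdccc":
  s0 --c--> s2
  s2 --d--> s0
  s0 --c--> s2
  s2 --c--> s1
  s1 --c--> s1
Final state: s1
Accept states: {s1}
Yes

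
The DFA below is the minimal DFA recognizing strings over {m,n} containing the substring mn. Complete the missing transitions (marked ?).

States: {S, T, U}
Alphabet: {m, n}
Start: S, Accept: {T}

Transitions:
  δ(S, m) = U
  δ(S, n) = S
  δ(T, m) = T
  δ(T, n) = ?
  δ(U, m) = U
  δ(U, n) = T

From the language and accept set, identify what each state tracks — S: no m seen yet; T: substring mn seen; U: seen a m, waiting for n.
Each missing δ(q, a) is the state matching the new tracked value after reading a.
δ(T, n) = T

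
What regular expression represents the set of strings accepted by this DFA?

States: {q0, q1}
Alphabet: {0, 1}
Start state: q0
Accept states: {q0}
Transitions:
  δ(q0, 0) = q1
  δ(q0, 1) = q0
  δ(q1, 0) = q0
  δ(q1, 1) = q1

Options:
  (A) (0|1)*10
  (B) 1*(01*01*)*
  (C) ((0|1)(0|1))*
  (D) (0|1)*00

Check each option against the DFA on short strings; one disagreement eliminates an option:
  (A) (0|1)*10: on ε the DFA stays in q0 and accepts (q0 ∈ Accept), but the regex does not match it → eliminate
  (B) 1*(01*01*)*: agrees with the DFA on every string of length ≤ 6
  (C) ((0|1)(0|1))*: on '1' the DFA goes q0 → q0 and accepts (q0 ∈ Accept), but the regex does not match it → eliminate
  (D) (0|1)*00: on ε the DFA stays in q0 and accepts (q0 ∈ Accept), but the regex does not match it → eliminate
Only (B) is consistent with the DFA.
(B) 1*(01*01*)*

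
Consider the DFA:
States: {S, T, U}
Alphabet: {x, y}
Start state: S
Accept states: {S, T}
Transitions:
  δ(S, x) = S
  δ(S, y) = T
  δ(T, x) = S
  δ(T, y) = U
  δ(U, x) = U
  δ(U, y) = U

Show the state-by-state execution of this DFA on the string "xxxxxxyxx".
read 'x': S → S
  read 'x': S → S
  read 'x': S → S
  read 'x': S → S
  read 'x': S → S
  read 'x': S → S
  read 'y': S → T
  read 'x': T → S
  read 'x': S → S
S -> S -> S -> S -> S -> S -> S -> T -> S -> S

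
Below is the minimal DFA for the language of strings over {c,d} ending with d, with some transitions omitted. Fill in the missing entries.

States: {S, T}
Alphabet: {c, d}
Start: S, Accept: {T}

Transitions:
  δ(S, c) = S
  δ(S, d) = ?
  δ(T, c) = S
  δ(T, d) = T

From the language and accept set, identify what each state tracks — S: last symbol not d; T: last symbol is d.
Each missing δ(q, a) is the state matching the new tracked value after reading a.
δ(S, d) = T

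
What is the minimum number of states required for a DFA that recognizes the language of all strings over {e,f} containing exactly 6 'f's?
By Myhill–Nerode, count the distinguishable equivalence classes: 8 classes — having seen 0, 1, …, 6, or >6 copies of 'f'; the count-6 class is the only accepting one and >6 is dead.
8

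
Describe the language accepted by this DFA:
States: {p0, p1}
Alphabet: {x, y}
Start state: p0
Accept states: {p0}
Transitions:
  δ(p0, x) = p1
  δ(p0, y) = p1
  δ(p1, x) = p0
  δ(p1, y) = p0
Testing a few strings:
  'xy' → accept
  'xyy' → reject
  'x' → reject
  'xxx' → reject
State roles: p0=even length so far; p1=odd length so far
All strings over {x,y} of even length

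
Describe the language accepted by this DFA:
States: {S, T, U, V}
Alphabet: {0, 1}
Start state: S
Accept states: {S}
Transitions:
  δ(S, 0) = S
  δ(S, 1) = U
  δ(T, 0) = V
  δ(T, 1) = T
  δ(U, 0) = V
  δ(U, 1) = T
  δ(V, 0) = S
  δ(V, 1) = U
Testing a few strings:
  '1001' → reject
  '1' → reject
  '0' → accept
  '000' → accept
State roles: S=value ≡ 0 (mod 4); T=value ≡ 3 (mod 4); U=value ≡ 1 (mod 4); V=value ≡ 2 (mod 4)
All binary strings representing a multiple of 4 (read in base 2; leading zeros allowed and ε counts as 0)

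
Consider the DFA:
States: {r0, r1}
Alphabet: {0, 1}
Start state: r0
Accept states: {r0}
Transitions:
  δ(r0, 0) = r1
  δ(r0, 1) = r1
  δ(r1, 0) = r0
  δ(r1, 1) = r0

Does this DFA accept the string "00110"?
Processing string "00110":
  r0 --0--> r1
  r1 --0--> r0
  r0 --1--> r1
  r1 --1--> r0
  r0 --0--> r1
Final state: r1
Accept states: {r0}
No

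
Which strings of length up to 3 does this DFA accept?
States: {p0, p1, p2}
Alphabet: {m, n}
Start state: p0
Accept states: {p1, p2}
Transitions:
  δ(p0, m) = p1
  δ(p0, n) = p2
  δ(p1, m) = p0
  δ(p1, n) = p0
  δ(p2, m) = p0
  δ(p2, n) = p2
m, n, nn, mmm, mmn, mnm, mnn, nmm, nmn, nnn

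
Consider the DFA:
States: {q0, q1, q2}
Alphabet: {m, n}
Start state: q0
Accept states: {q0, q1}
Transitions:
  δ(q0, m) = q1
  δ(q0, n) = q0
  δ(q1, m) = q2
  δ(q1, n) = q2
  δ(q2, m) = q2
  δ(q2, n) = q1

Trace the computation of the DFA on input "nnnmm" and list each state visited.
read 'n': q0 → q0
  read 'n': q0 → q0
  read 'n': q0 → q0
  read 'm': q0 → q1
  read 'm': q1 → q2
q0 -> q0 -> q0 -> q0 -> q1 -> q2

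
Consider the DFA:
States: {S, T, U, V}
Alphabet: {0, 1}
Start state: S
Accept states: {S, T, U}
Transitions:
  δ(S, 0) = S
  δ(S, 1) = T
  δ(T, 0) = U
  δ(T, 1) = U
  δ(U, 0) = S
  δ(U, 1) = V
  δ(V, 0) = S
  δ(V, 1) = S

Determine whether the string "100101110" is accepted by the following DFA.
Processing string "100101110":
  S --1--> T
  T --0--> U
  U --0--> S
  S --1--> T
  T --0--> U
  U --1--> V
  V --1--> S
  S --1--> T
  T --0--> U
Final state: U
Accept states: {S, T, U}
Yes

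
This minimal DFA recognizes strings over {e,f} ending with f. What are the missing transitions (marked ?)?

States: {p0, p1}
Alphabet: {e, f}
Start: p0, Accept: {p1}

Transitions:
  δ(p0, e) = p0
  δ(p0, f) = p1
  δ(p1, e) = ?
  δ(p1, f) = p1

From the language and accept set, identify what each state tracks — p0: last symbol not f; p1: last symbol is f.
Each missing δ(q, a) is the state matching the new tracked value after reading a.
δ(p1, e) = p0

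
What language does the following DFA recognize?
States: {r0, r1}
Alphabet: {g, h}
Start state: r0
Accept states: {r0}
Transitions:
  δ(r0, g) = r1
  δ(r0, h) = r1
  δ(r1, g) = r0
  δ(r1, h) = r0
Testing a few strings:
  'hgh' → reject
  'gh' → accept
  'gg' → accept
  'g' → reject
State roles: r0=even length so far; r1=odd length so far
All strings over {g,h} of even length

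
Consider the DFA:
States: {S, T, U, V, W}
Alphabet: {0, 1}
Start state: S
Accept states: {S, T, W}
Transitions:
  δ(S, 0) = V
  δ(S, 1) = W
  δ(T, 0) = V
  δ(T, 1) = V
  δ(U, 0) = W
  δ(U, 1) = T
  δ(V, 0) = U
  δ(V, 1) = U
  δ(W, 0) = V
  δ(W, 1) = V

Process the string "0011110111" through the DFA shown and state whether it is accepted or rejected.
Processing string "0011110111":
  S --0--> V
  V --0--> U
  U --1--> T
  T --1--> V
  V --1--> U
  U --1--> T
  T --0--> V
  V --1--> U
  U --1--> T
  T --1--> V
Final state: V
Accept states: {S, T, W}
No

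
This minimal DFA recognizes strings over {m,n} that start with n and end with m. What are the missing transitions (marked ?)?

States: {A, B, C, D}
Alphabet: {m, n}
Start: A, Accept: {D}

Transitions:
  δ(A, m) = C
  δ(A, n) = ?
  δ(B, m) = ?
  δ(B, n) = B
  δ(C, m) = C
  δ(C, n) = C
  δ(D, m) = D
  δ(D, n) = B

From the language and accept set, identify what each state tracks — A: no input read; B: started with n, last symbol n; C: started with m (dead); D: started with n, last symbol m.
Each missing δ(q, a) is the state matching the new tracked value after reading a.
δ(A, n) = B; δ(B, m) = D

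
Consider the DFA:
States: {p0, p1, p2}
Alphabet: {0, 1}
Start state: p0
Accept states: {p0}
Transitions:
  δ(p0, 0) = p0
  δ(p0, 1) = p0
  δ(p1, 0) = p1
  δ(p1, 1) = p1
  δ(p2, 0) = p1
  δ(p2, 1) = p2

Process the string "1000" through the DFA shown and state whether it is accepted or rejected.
Processing string "1000":
  p0 --1--> p0
  p0 --0--> p0
  p0 --0--> p0
  p0 --0--> p0
Final state: p0
Accept states: {p0}
Yes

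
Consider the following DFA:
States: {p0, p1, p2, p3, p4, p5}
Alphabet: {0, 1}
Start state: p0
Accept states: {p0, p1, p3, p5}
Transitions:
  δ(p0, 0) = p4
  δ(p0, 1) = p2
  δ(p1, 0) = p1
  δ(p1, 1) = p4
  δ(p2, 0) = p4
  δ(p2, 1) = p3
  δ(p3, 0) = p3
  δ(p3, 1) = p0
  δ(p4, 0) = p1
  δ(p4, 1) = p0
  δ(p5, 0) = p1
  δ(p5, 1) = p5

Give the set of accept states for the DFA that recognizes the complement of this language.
Complement accept states = All states \ Original accept states
= {p0, p1, p2, p3, p4, p5} \ {p0, p1, p3, p5}
{p2, p4}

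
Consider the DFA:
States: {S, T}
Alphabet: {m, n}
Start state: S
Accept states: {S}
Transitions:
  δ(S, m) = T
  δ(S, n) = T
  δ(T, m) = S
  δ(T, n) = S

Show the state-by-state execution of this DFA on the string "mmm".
read 'm': S → T
  read 'm': T → S
  read 'm': S → T
S -> T -> S -> T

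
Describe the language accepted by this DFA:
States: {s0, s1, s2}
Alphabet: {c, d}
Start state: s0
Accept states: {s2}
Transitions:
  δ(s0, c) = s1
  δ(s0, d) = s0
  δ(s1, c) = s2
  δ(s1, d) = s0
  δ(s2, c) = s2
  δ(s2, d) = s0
Testing a few strings:
  'dd' → reject
  'c' → reject
  'd' → reject
  'cccd' → reject
State roles: s0=last symbol not c; s1=one trailing c; s2=two trailing c's
All strings over {c,d} ending with cc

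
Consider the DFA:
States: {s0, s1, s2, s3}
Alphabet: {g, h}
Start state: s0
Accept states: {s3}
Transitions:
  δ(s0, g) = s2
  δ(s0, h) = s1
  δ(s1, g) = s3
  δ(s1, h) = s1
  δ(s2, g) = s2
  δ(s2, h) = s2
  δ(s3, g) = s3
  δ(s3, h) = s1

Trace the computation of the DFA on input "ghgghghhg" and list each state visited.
read 'g': s0 → s2
  read 'h': s2 → s2
  read 'g': s2 → s2
  read 'g': s2 → s2
  read 'h': s2 → s2
  read 'g': s2 → s2
  read 'h': s2 → s2
  read 'h': s2 → s2
  read 'g': s2 → s2
s0 -> s2 -> s2 -> s2 -> s2 -> s2 -> s2 -> s2 -> s2 -> s2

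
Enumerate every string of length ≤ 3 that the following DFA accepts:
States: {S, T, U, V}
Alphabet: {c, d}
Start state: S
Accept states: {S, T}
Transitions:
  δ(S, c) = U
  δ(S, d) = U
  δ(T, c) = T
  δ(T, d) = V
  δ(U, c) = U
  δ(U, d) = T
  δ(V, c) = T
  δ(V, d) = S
ε, cd, dd, ccd, cdc, dcd, ddc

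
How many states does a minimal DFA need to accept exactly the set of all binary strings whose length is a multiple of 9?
By Myhill–Nerode, count the distinguishable equivalence classes: 9 classes — one per residue of the length mod 9; class i is distinguished from class j by any string of length (9 − i) mod 9.
9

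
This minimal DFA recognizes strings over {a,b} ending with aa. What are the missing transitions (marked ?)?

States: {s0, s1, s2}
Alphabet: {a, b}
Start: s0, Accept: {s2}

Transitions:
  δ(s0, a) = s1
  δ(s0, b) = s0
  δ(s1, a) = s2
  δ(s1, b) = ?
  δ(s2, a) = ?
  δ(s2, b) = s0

From the language and accept set, identify what each state tracks — s0: last symbol not a; s1: one trailing a; s2: two trailing a's.
Each missing δ(q, a) is the state matching the new tracked value after reading a.
δ(s1, b) = s0; δ(s2, a) = s2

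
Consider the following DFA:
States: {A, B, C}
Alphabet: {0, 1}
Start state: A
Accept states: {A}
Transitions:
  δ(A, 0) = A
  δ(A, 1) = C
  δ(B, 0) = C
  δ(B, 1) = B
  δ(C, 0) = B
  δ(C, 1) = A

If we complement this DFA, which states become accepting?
Complement accept states = All states \ Original accept states
= {A, B, C} \ {A}
{B, C}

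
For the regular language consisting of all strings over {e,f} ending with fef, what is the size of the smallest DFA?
By Myhill–Nerode, count the distinguishable equivalence classes: 4 classes — one per longest suffix of the input that is a prefix of 'fef' (lengths 0 through 3); only the length-3 class is accepting.
4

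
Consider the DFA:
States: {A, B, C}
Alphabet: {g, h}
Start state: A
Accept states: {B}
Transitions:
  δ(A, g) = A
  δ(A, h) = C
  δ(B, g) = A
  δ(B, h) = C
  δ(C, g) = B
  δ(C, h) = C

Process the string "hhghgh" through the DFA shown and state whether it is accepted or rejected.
Processing string "hhghgh":
  A --h--> C
  C --h--> C
  C --g--> B
  B --h--> C
  C --g--> B
  B --h--> C
Final state: C
Accept states: {B}
No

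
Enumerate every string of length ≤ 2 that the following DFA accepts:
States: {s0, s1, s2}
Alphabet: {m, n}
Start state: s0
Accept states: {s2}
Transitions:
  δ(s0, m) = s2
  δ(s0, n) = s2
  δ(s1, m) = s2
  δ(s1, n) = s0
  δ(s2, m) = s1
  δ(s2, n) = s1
m, n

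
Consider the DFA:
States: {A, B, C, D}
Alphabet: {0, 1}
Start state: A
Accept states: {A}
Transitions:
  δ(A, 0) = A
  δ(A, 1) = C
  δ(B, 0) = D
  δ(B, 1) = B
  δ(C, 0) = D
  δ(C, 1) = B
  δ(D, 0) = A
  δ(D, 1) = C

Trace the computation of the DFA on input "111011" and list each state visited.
read '1': A → C
  read '1': C → B
  read '1': B → B
  read '0': B → D
  read '1': D → C
  read '1': C → B
A -> C -> B -> B -> D -> C -> B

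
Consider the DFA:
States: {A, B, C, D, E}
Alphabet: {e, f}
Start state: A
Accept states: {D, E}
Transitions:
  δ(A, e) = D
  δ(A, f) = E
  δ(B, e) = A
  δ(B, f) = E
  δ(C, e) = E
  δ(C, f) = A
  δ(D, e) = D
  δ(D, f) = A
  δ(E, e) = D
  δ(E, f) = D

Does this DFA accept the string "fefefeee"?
Processing string "fefefeee":
  A --f--> E
  E --e--> D
  D --f--> A
  A --e--> D
  D --f--> A
  A --e--> D
  D --e--> D
  D --e--> D
Final state: D
Accept states: {D, E}
Yes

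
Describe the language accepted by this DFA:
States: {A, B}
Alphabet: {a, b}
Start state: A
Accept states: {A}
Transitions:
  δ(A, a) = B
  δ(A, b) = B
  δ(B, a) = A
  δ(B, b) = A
Testing a few strings:
  'aab' → reject
  'aa' → accept
  'bb' → accept
  'aba' → reject
State roles: A=even length so far; B=odd length so far
All strings over {a,b} of even length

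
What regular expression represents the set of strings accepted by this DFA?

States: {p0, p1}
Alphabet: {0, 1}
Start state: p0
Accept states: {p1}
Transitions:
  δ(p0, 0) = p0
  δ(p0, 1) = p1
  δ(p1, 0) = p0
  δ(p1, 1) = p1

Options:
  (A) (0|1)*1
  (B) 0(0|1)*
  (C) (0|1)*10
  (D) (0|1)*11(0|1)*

Check each option against the DFA on short strings; one disagreement eliminates an option:
  (A) (0|1)*1: agrees with the DFA on every string of length ≤ 6
  (B) 0(0|1)*: on '0' the DFA goes p0 → p0 and rejects (p0 ∉ Accept), but the regex matches it → eliminate
  (C) (0|1)*10: on '1' the DFA goes p0 → p1 and accepts (p1 ∈ Accept), but the regex does not match it → eliminate
  (D) (0|1)*11(0|1)*: on '1' the DFA goes p0 → p1 and accepts (p1 ∈ Accept), but the regex does not match it → eliminate
Only (A) is consistent with the DFA.
(A) (0|1)*1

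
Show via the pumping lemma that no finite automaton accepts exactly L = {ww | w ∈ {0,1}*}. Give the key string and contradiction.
Assume L is regular with pumping length p. Idea: pumping the leading 0-block breaks the equality of the two halves.
Choose s = 0^p 1 0^p 1 ∈ L (with w = 0^p 1). |s| = 2p+2 ≥ p. By the pumping lemma, s = xyz with |xy| ≤ p, |y| > 0, so y = 0^k with k ≥ 1, in the first 0-block. Then xy²z = 0^(p+k) 1 0^p 1, of length 2p+2+k. If k is odd this length is odd, so it cannot be of the form ww. If k is even, each half has length p+1+k/2 ≤ p+k, so the first half lies entirely inside the leading 0-block and contains no 1, while the second half ends in 1; the halves differ. Either way xy²z ∉ L.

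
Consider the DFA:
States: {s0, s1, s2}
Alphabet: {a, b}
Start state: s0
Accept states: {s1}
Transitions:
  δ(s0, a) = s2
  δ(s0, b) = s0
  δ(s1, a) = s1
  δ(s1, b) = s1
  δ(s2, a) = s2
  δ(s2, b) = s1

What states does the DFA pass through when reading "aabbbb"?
read 'a': s0 → s2
  read 'a': s2 → s2
  read 'b': s2 → s1
  read 'b': s1 → s1
  read 'b': s1 → s1
  read 'b': s1 → s1
s0 -> s2 -> s2 -> s1 -> s1 -> s1 -> s1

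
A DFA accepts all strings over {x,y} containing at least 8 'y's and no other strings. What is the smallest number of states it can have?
By Myhill–Nerode, count the distinguishable equivalence classes: 9 classes — having seen 0, 1, …, 7, or ≥8 copies of 'y'; any two classes i < j (j ≤ 8) are distinguished by the string y^(8−j), which takes class j to 8 copies (accepted) but leaves class i below 8 (rejected).
9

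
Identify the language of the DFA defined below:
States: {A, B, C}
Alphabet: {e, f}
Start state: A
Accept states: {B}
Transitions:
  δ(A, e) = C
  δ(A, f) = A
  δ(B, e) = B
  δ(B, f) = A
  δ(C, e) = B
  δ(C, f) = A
Testing a few strings:
  'ffe' → reject
  'fee' → accept
  'fe' → reject
  'eefe' → reject
State roles: A=last symbol not e; B=two trailing e's; C=one trailing e
All strings over {e,f} ending with ee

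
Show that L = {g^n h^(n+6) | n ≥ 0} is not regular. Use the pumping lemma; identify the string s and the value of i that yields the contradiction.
Assume L is regular with pumping length p. Idea: pumping the g-block breaks the fixed offset of 6.
Choose s = g^p h^(p+6) ∈ L. By the pumping lemma, s = xyz with |xy| ≤ p, |y| > 0, so y = g^k with k ≥ 1. Then xy²z = g^(p+k) h^(p+6). For this to be in L we would need p+6 = (p+k)+6, i.e. k = 0, contradicting k ≥ 1. So xy²z ∉ L.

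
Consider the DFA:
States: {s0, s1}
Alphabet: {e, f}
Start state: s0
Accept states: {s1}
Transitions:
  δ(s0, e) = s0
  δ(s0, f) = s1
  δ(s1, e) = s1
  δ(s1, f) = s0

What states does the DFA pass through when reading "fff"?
read 'f': s0 → s1
  read 'f': s1 → s0
  read 'f': s0 → s1
s0 -> s1 -> s0 -> s1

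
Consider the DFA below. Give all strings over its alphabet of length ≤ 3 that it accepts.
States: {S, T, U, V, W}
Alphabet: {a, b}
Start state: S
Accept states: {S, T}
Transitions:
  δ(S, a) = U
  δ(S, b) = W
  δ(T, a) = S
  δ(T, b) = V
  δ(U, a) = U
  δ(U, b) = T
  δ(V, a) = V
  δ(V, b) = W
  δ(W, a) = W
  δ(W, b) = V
ε, ab, aab, aba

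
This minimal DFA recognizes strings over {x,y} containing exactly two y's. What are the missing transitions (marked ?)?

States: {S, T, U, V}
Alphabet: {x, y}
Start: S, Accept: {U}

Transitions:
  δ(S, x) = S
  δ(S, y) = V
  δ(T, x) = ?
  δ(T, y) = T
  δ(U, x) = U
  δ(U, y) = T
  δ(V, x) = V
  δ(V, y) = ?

From the language and accept set, identify what each state tracks — S: zero y's; T: ≥ three y's (dead); U: two y's; V: one y.
Each missing δ(q, a) is the state matching the new tracked value after reading a.
δ(T, x) = T; δ(V, y) = U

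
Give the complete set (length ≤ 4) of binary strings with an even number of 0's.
ε, 1, 00, 11, 001, 010, 100, 111, 0000, 0011, 0101, 0110, 1001, 1010, 1100, 1111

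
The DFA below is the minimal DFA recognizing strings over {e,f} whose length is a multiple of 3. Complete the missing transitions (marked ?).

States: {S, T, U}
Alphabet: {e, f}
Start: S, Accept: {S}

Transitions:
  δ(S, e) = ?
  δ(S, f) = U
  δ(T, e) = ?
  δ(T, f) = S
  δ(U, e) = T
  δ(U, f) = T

From the language and accept set, identify what each state tracks — S: length ≡ 0 (mod 3); T: length ≡ 2 (mod 3); U: length ≡ 1 (mod 3).
Each missing δ(q, a) is the state matching the new tracked value after reading a.
δ(S, e) = U; δ(T, e) = S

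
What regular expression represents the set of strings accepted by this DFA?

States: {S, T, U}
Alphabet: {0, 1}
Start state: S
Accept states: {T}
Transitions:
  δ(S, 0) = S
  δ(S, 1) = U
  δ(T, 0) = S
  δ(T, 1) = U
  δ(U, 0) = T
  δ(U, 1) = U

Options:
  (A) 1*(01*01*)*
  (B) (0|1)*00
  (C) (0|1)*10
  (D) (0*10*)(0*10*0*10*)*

Check each option against the DFA on short strings; one disagreement eliminates an option:
  (A) 1*(01*01*)*: on ε the DFA stays in S and rejects (S ∉ Accept), but the regex matches it → eliminate
  (B) (0|1)*00: on '00' the DFA goes S → S → S and rejects (S ∉ Accept), but the regex matches it → eliminate
  (C) (0|1)*10: agrees with the DFA on every string of length ≤ 6
  (D) (0*10*)(0*10*0*10*)*: on '1' the DFA goes S → U and rejects (U ∉ Accept), but the regex matches it → eliminate
Only (C) is consistent with the DFA.
(C) (0|1)*10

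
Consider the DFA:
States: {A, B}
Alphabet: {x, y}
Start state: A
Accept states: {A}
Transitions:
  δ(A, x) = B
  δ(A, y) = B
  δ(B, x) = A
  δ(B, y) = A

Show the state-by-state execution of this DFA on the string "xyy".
read 'x': A → B
  read 'y': B → A
  read 'y': A → B
A -> B -> A -> B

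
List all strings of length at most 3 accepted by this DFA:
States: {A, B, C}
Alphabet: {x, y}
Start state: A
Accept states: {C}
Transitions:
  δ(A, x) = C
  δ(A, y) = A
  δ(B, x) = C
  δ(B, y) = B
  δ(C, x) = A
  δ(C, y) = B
x, yx, xxx, xyx, yyx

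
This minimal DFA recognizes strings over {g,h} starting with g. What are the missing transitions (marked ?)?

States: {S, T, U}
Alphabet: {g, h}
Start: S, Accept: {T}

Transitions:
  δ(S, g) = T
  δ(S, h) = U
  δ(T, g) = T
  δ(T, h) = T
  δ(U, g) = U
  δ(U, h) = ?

From the language and accept set, identify what each state tracks — S: no input read; T: started with g; U: started with h (dead).
Each missing δ(q, a) is the state matching the new tracked value after reading a.
δ(U, h) = U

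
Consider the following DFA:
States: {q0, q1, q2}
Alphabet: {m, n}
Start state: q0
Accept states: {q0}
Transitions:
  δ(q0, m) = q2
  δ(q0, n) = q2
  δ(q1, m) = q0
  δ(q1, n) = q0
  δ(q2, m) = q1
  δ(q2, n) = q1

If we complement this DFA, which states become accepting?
Complement accept states = All states \ Original accept states
= {q0, q1, q2} \ {q0}
{q1, q2}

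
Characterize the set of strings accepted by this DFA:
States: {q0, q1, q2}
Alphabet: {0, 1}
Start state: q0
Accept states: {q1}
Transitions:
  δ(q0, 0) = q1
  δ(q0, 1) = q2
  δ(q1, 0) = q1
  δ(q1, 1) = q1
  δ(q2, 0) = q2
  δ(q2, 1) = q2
Testing a few strings:
  '1' → reject
  '0' → accept
  '00' → accept
  '11' → reject
State roles: q0=no input read; q1=started with 0; q2=started with 1 (dead)
All binary strings starting with 0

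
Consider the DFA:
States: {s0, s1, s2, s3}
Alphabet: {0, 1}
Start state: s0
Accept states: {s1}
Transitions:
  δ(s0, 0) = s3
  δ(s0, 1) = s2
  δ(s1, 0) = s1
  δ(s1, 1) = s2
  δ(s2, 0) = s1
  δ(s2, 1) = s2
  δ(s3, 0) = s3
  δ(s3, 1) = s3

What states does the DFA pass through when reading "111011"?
read '1': s0 → s2
  read '1': s2 → s2
  read '1': s2 → s2
  read '0': s2 → s1
  read '1': s1 → s2
  read '1': s2 → s2
s0 -> s2 -> s2 -> s2 -> s1 -> s2 -> s2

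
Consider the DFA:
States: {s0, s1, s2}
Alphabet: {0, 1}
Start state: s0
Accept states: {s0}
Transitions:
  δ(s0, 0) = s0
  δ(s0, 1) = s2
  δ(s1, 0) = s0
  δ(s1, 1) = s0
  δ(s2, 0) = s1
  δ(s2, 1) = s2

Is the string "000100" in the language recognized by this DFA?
Processing string "000100":
  s0 --0--> s0
  s0 --0--> s0
  s0 --0--> s0
  s0 --1--> s2
  s2 --0--> s1
  s1 --0--> s0
Final state: s0
Accept states: {s0}
Yes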